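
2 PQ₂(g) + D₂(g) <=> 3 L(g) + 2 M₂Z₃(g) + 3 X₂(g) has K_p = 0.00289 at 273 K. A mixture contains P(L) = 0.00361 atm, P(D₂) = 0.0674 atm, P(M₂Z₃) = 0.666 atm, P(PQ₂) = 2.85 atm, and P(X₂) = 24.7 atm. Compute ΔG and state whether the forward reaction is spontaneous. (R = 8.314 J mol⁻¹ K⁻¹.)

ΔG = -3.67 kJ/mol; the forward reaction is spontaneous

Q_p = P(L)³·P(M₂Z₃)²·P(X₂)³ / (P(PQ₂)²·P(D₂)) = (0.00361)³·(0.666)²·(24.7)³ / ((2.85)²·(0.0674)) = 5.74×10⁻⁴
ΔG = RT ln(Q_p/K_p) = (8.314 J mol⁻¹ K⁻¹)(273 K) × ln(5.74×10⁻⁴/0.00289)
   = (2.270 kJ/mol)(-1.616) = -3.67 kJ/mol
ΔG < 0, so the forward reaction is spontaneous (proceeds forward).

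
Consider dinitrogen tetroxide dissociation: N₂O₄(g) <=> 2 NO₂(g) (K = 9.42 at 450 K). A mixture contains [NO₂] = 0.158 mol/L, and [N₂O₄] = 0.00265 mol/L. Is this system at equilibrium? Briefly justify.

Q = [NO₂]² / [N₂O₄] = (0.158)² / (0.00265) = 9.42
Q = 9.42 = K; the system is at equilibrium.

yes, at equilibrium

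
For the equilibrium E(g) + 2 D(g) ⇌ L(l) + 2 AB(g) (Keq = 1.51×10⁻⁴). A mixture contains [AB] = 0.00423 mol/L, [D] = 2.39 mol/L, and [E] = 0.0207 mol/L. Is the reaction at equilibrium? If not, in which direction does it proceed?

no net change (already at equilibrium)

(L is a pure liquid — omitted from Q.)
Q = [AB]² / ([E]·[D]²) = (0.00423)² / ((0.0207)·(2.39)²) = 1.51×10⁻⁴
Q = 1.51×10⁻⁴ = Keq, so the system is already at equilibrium.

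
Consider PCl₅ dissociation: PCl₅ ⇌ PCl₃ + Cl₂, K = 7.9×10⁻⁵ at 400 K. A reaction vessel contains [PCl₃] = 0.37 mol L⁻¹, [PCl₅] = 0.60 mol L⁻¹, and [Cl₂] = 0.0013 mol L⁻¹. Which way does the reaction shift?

Q = [PCl₃]·[Cl₂] / [PCl₅] = (0.37)·(0.0013) / (0.60) = 8.0×10⁻⁴
Q = 8.0×10⁻⁴ > K = 7.9×10⁻⁵, so the reverse reaction proceeds.

reverse (toward reactants)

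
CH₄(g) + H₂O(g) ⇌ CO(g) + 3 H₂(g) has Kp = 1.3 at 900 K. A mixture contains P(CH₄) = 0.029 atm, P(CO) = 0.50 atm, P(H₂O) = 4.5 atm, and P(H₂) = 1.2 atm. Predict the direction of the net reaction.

Qp = P(CO)·P(H₂)³ / (P(CH₄)·P(H₂O)) = (0.50)·(1.2)³ / ((0.029)·(4.5)) = 6.6
Qp = 6.6 > Kp = 1.3, so the reverse reaction proceeds.

reverse (toward reactants)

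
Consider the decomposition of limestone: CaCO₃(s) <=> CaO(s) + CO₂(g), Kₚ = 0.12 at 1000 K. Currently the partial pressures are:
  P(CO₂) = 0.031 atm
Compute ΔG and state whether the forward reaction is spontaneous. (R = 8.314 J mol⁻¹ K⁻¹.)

(CaCO₃, CaO are pure solids — omitted from Qₚ.)
Qₚ = P(CO₂) = 0.0310
ΔG = RT ln(Qₚ/Kₚ) = (8.314 J mol⁻¹ K⁻¹)(1000 K) × ln(0.0310/0.12)
   = (8.314 kJ/mol)(-1.354) = -11.3 kJ/mol
ΔG < 0, so the forward reaction is spontaneous (proceeds forward).

ΔG = -11.3 kJ/mol; the forward reaction is spontaneous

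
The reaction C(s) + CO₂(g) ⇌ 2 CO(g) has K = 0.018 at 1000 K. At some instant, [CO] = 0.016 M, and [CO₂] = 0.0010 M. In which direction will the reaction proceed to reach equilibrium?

toward reactants

(C is a pure solid — omitted from Q.)
Q = [CO]² / [CO₂] = (0.016)² / (0.0010) = 0.26
Q = 0.26 > K = 0.018, so the reverse reaction proceeds.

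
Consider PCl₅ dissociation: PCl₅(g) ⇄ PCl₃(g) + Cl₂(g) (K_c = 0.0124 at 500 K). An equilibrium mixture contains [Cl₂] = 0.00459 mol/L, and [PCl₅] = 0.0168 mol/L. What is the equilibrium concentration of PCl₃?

At equilibrium, K_c = [PCl₃]·[Cl₂] / [PCl₅] = 0.0124.
([PCl₃])·(0.00459) / (0.0168) = 0.0124
[PCl₃] = 0.0454 mol/L

[PCl₃] = 0.0454 mol/L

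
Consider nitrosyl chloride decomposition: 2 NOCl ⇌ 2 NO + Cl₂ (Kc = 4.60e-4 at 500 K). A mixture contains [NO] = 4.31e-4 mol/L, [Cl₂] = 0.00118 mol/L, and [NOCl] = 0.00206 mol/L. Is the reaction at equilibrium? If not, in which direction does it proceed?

forward (toward products)

Qc = [NO]²·[Cl₂] / [NOCl]² = (4.31e-4)²·(0.00118) / (0.00206)² = 5.17e-5
Qc = 5.17e-5 < Kc = 4.60e-4, so the forward reaction proceeds.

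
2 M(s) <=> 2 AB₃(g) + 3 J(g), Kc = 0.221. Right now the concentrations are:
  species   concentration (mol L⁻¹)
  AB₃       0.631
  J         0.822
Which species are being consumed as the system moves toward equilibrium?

(M is a pure solid — omitted from Qc.)
Qc = [AB₃]²·[J]³ = (0.631)²·(0.822)³ = 0.221
Qc = 0.221 = Kc; the system is at equilibrium.

none (at equilibrium)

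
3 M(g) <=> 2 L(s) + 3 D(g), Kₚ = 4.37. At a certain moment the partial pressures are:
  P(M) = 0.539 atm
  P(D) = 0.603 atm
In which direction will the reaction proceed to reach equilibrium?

(L is a pure solid — omitted from Qₚ.)
Qₚ = P(D)³ / P(M)³ = (0.603)³ / (0.539)³ = 1.40
Qₚ = 1.40 < Kₚ = 4.37, so the forward reaction proceeds.

forward (toward products)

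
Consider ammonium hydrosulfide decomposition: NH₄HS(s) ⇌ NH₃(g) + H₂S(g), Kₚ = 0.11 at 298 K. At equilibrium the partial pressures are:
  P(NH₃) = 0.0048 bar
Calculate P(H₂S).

P(H₂S) = 23 bar

(NH₄HS is a pure solid — omitted from Kₚ.)
At equilibrium, Kₚ = P(NH₃)·P(H₂S) = 0.11.
(0.0048)·(P(H₂S)) = 0.11
P(H₂S) = 22.9 = 23 bar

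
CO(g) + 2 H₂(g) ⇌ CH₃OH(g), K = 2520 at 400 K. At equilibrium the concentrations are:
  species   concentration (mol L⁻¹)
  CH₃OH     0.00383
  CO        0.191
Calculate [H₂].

At equilibrium, K = [CH₃OH] / ([CO]·[H₂]²) = 2520.
(0.00383) / ((0.191)·([H₂])²) = 2520
[H₂]² = 7.96e-6 ⇒ [H₂] = 0.00282 mol L⁻¹

[H₂] = 0.00282 mol L⁻¹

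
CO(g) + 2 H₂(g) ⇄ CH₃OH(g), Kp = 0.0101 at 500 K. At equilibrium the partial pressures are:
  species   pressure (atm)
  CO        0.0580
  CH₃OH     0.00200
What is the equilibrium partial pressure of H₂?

P(H₂) = 1.85 atm

At equilibrium, Kp = P(CH₃OH) / (P(CO)·P(H₂)²) = 0.0101.
(0.00200) / ((0.0580)·(P(H₂))²) = 0.0101
P(H₂)² = 3.41 ⇒ P(H₂) = 1.85 atm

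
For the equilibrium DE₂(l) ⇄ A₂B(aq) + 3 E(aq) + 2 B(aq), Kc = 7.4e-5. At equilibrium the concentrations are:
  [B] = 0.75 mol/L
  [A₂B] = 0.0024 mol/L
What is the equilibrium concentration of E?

[E] = 0.38 mol/L

(DE₂ is a pure liquid — omitted from Kc.)
At equilibrium, Kc = [A₂B]·[E]³·[B]² = 7.4e-5.
(0.0024)·([E])³·(0.75)² = 7.4e-5
[E]³ = 0.0548 ⇒ [E] = 0.38 mol/L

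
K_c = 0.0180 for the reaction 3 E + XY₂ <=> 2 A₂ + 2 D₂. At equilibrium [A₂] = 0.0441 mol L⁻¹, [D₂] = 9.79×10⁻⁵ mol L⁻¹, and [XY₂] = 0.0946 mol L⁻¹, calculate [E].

[E] = 0.00222 mol L⁻¹

At equilibrium, K_c = [A₂]²·[D₂]² / ([E]³·[XY₂]) = 0.0180.
(0.0441)²·(9.79×10⁻⁵)² / (([E])³·(0.0946)) = 0.0180
[E]³ = 1.09×10⁻⁸ ⇒ [E] = 0.00222 mol L⁻¹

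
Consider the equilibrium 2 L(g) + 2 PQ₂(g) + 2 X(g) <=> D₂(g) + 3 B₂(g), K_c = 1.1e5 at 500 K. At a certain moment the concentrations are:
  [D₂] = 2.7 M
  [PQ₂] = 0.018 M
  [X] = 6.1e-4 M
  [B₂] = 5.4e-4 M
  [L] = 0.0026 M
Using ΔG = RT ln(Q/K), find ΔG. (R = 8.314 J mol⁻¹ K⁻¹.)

ΔG = 6.47 kJ/mol

Q_c = [D₂]·[B₂]³ / ([L]²·[PQ₂]²·[X]²) = (2.7)·(5.4e-4)³ / ((0.0026)²·(0.018)²·(6.1e-4)²) = 5.22e5
ΔG = RT ln(Q_c/K_c) = (8.314 J mol⁻¹ K⁻¹)(500 K) × ln(5.22e5/1.1e5)
   = (4.157 kJ/mol)(1.557) = 6.47 kJ/mol
ΔG > 0, so the forward reaction is non-spontaneous (proceeds in reverse).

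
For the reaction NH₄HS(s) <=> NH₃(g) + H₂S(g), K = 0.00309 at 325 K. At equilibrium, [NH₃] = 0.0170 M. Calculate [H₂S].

(NH₄HS is a pure solid — omitted from K.)
At equilibrium, K = [NH₃]·[H₂S] = 0.00309.
(0.0170)·([H₂S]) = 0.00309
[H₂S] = 0.182 M

[H₂S] = 0.182 M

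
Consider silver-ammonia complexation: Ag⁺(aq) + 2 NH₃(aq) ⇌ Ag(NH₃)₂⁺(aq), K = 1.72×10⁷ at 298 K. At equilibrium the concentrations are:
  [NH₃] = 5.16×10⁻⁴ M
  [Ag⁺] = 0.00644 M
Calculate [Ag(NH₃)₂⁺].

At equilibrium, K = [Ag(NH₃)₂⁺] / ([Ag⁺]·[NH₃]²) = 1.72×10⁷.
([Ag(NH₃)₂⁺]) / ((0.00644)·(5.16×10⁻⁴)²) = 1.72×10⁷
[Ag(NH₃)₂⁺] = 0.0295 M

[Ag(NH₃)₂⁺] = 0.0295 M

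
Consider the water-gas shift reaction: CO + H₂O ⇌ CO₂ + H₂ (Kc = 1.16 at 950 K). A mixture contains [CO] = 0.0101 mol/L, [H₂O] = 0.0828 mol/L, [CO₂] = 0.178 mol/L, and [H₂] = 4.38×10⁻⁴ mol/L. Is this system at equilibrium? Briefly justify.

Qc = [CO₂]·[H₂] / ([CO]·[H₂O]) = (0.178)·(4.38×10⁻⁴) / ((0.0101)·(0.0828)) = 0.0932
Qc = 0.0932 < Kc = 1.16: net forward reaction.

no; Q < K, reaction proceeds forward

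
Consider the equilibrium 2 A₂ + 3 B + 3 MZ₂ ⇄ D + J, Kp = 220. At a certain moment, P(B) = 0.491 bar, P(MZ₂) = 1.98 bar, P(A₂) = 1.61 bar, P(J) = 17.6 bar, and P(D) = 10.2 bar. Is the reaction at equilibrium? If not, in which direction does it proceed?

Qp = P(D)·P(J) / (P(A₂)²·P(B)³·P(MZ₂)³) = (10.2)·(17.6) / ((1.61)²·(0.491)³·(1.98)³) = 75.4
Qp = 75.4 < Kp = 220, so the forward reaction proceeds.

forward (toward products)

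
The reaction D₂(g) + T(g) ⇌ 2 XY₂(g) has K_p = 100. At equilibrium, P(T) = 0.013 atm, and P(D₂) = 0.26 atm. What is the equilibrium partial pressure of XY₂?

At equilibrium, K_p = P(XY₂)² / (P(D₂)·P(T)) = 100.
(P(XY₂))² / ((0.26)·(0.013)) = 100
P(XY₂)² = 0.338 ⇒ P(XY₂) = 0.58 atm

P(XY₂) = 0.58 atm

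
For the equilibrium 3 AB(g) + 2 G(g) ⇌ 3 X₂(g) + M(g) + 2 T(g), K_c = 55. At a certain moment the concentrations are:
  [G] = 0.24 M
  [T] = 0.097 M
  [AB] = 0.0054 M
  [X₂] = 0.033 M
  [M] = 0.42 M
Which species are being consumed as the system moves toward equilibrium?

Q_c = [X₂]³·[M]·[T]² / ([AB]³·[G]²) = (0.033)³·(0.42)·(0.097)² / ((0.0054)³·(0.24)²) = 16
Q_c = 16 < K_c = 55: net forward reaction.

AB, G (reactants)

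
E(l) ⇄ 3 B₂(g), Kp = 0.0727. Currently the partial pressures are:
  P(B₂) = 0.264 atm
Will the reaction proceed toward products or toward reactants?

toward products

(E is a pure liquid — omitted from Qp.)
Qp = P(B₂)³ = (0.264)³ = 0.0184
Qp = 0.0184 < Kp = 0.0727, so the forward reaction proceeds.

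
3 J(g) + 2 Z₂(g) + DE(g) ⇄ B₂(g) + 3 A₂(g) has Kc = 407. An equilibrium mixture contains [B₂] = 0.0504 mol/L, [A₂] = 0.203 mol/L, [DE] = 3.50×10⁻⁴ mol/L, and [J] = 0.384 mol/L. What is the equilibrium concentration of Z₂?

[Z₂] = 0.229 mol/L

At equilibrium, Kc = [B₂]·[A₂]³ / ([J]³·[Z₂]²·[DE]) = 407.
(0.0504)·(0.203)³ / ((0.384)³·([Z₂])²·(3.50×10⁻⁴)) = 407
[Z₂]² = 0.0523 ⇒ [Z₂] = 0.229 mol/L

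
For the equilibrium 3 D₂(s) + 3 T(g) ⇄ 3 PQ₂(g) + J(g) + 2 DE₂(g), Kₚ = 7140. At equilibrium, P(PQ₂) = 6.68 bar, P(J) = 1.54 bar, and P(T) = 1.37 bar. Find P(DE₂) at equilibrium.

(D₂ is a pure solid — omitted from Kₚ.)
At equilibrium, Kₚ = P(PQ₂)³·P(J)·P(DE₂)² / P(T)³ = 7140.
(6.68)³·(1.54)·(P(DE₂))² / (1.37)³ = 7140
P(DE₂)² = 40.0 ⇒ P(DE₂) = 6.32 bar

P(DE₂) = 6.32 bar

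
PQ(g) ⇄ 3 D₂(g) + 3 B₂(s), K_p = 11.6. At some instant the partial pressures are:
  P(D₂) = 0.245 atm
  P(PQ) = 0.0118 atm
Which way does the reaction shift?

in the forward direction

(B₂ is a pure solid — omitted from Q_p.)
Q_p = P(D₂)³ / P(PQ) = (0.245)³ / (0.0118) = 1.25
Q_p = 1.25 < K_p = 11.6, so the forward reaction proceeds.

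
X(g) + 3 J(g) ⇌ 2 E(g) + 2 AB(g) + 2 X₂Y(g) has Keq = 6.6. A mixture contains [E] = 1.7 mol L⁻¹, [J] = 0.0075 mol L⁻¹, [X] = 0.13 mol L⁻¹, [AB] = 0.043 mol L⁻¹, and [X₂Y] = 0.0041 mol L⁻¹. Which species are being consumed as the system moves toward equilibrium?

Q = [E]²·[AB]²·[X₂Y]² / ([X]·[J]³) = (1.7)²·(0.043)²·(0.0041)² / ((0.13)·(0.0075)³) = 1.6
Q = 1.6 < Keq = 6.6: net forward reaction.

X, J (reactants)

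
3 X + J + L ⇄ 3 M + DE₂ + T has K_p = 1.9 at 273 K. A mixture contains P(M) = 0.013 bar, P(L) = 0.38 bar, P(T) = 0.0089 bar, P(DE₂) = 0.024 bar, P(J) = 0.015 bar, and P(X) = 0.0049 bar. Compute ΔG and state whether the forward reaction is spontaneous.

Q_p = P(M)³·P(DE₂)·P(T) / (P(X)³·P(J)·P(L)) = (0.013)³·(0.024)·(0.0089) / ((0.0049)³·(0.015)·(0.38)) = 0.700
ΔG = RT ln(Q_p/K_p) = (8.314 J mol⁻¹ K⁻¹)(273 K) × ln(0.700/1.9)
   = (2.270 kJ/mol)(-0.9985) = -2.27 kJ/mol
ΔG < 0, so the forward reaction is spontaneous (proceeds forward).

ΔG = -2.27 kJ/mol; the forward reaction is spontaneous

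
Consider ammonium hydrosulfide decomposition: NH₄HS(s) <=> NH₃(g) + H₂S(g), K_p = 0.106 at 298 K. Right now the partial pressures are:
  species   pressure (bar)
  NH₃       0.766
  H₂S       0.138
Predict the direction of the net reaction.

(NH₄HS is a pure solid — omitted from Q_p.)
Q_p = P(NH₃)·P(H₂S) = (0.766)·(0.138) = 0.106
Q_p = 0.106 = K_p, so the system is already at equilibrium.

no net change (already at equilibrium)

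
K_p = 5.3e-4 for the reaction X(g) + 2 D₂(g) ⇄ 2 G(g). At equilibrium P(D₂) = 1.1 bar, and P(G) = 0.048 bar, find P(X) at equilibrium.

P(X) = 3.6 bar

At equilibrium, K_p = P(G)² / (P(X)·P(D₂)²) = 5.3e-4.
(0.048)² / ((P(X))·(1.1)²) = 5.3e-4
P(X) = 3.59 = 3.6 bar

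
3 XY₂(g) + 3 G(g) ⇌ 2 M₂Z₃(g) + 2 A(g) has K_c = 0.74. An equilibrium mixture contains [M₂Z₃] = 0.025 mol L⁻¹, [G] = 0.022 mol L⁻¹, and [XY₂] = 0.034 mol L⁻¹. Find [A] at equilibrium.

At equilibrium, K_c = [M₂Z₃]²·[A]² / ([XY₂]³·[G]³) = 0.74.
(0.025)²·([A])² / ((0.034)³·(0.022)³) = 0.74
[A]² = 4.96e-7 ⇒ [A] = 7.0e-4 mol L⁻¹

[A] = 7.0e-4 mol L⁻¹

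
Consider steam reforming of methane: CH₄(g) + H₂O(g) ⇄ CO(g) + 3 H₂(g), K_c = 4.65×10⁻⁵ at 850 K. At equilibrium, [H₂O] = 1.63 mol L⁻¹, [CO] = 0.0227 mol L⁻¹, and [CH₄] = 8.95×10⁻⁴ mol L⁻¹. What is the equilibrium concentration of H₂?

[H₂] = 0.0144 mol L⁻¹

At equilibrium, K_c = [CO]·[H₂]³ / ([CH₄]·[H₂O]) = 4.65×10⁻⁵.
(0.0227)·([H₂])³ / ((8.95×10⁻⁴)·(1.63)) = 4.65×10⁻⁵
[H₂]³ = 2.99×10⁻⁶ ⇒ [H₂] = 0.0144 mol L⁻¹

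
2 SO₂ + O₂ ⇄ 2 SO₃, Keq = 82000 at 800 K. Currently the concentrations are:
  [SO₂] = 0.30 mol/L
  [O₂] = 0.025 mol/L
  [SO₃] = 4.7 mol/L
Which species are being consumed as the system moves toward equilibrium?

Q = [SO₃]² / ([SO₂]²·[O₂]) = (4.7)² / ((0.30)²·(0.025)) = 9800
Q = 9800 < Keq = 82000: net forward reaction.

SO₂, O₂ (reactants)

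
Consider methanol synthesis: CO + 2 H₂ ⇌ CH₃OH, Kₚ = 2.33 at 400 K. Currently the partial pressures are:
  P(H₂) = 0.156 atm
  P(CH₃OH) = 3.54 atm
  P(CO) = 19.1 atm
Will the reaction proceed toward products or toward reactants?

to the left

Qₚ = P(CH₃OH) / (P(CO)·P(H₂)²) = (3.54) / ((19.1)·(0.156)²) = 7.62
Qₚ = 7.62 > Kₚ = 2.33, so the reverse reaction proceeds.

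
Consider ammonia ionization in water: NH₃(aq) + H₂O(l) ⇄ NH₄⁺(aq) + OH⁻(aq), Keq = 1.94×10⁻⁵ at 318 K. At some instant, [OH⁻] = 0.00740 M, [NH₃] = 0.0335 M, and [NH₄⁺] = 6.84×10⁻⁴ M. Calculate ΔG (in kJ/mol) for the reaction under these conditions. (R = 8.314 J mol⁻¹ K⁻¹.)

ΔG = 5.43 kJ/mol

(H₂O is a pure liquid — omitted from Q.)
Q = [NH₄⁺]·[OH⁻] / [NH₃] = (6.84×10⁻⁴)·(0.00740) / (0.0335) = 1.51×10⁻⁴
ΔG = RT ln(Q/Keq) = (8.314 J mol⁻¹ K⁻¹)(318 K) × ln(1.51×10⁻⁴/1.94×10⁻⁵)
   = (2.644 kJ/mol)(2.052) = 5.43 kJ/mol
ΔG > 0, so the forward reaction is non-spontaneous (proceeds in reverse).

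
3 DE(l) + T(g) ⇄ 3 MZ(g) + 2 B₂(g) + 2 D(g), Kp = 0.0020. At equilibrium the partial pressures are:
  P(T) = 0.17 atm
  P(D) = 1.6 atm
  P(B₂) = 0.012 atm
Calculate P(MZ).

(DE is a pure liquid — omitted from Kp.)
At equilibrium, Kp = P(MZ)³·P(B₂)²·P(D)² / P(T) = 0.0020.
(P(MZ))³·(0.012)²·(1.6)² / (0.17) = 0.0020
P(MZ)³ = 0.922 ⇒ P(MZ) = 0.97 atm

P(MZ) = 0.97 atm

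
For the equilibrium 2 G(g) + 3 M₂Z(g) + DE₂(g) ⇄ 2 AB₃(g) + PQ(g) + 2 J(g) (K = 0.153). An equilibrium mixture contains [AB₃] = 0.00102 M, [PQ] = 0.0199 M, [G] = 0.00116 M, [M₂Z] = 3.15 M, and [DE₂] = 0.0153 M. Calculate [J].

At equilibrium, K = [AB₃]²·[PQ]·[J]² / ([G]²·[M₂Z]³·[DE₂]) = 0.153.
(0.00102)²·(0.0199)·([J])² / ((0.00116)²·(3.15)³·(0.0153)) = 0.153
[J]² = 4.76 ⇒ [J] = 2.18 M

[J] = 2.18 M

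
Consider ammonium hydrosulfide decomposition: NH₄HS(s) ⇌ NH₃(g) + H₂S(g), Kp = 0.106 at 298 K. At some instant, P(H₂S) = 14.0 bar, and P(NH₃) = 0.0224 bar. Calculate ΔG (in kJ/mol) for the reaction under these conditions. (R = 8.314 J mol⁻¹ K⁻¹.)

(NH₄HS is a pure solid — omitted from Qp.)
Qp = P(NH₃)·P(H₂S) = (0.0224)·(14.0) = 0.314
ΔG = RT ln(Qp/Kp) = (8.314 J mol⁻¹ K⁻¹)(298 K) × ln(0.314/0.106)
   = (2.478 kJ/mol)(1.086) = 2.69 kJ/mol
ΔG > 0, so the forward reaction is non-spontaneous (proceeds in reverse).

ΔG = 2.69 kJ/mol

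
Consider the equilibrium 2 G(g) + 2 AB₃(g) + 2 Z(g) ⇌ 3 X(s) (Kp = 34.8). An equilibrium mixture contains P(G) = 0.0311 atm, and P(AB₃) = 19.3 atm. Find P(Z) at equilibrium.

(X is a pure solid — omitted from Kp.)
At equilibrium, Kp = 1 / (P(G)²·P(AB₃)²·P(Z)²) = 34.8.
1 / ((0.0311)²·(19.3)²·(P(Z))²) = 34.8
P(Z)² = 0.0798 ⇒ P(Z) = 0.282 atm

P(Z) = 0.282 atm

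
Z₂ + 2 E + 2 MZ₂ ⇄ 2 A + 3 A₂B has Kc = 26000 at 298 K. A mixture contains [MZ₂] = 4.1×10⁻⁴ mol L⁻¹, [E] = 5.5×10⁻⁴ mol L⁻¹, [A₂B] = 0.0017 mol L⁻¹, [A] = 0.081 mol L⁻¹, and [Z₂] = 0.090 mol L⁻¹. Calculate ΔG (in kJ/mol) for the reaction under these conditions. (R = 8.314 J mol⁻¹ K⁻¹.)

ΔG = -3.24 kJ/mol

Qc = [A]²·[A₂B]³ / ([Z₂]·[E]²·[MZ₂]²) = (0.081)²·(0.0017)³ / ((0.090)·(5.5×10⁻⁴)²·(4.1×10⁻⁴)²) = 7040
ΔG = RT ln(Qc/Kc) = (8.314 J mol⁻¹ K⁻¹)(298 K) × ln(7040/26000)
   = (2.478 kJ/mol)(-1.306) = -3.24 kJ/mol
ΔG < 0, so the forward reaction is spontaneous (proceeds forward).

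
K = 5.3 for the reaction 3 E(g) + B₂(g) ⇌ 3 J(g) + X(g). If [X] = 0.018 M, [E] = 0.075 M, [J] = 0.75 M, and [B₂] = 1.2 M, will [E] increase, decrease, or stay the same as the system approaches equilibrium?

Q = [J]³·[X] / ([E]³·[B₂]) = (0.75)³·(0.018) / ((0.075)³·(1.2)) = 15
Q = 15 > K = 5.3: net reverse reaction.
E is a reactant, so it increases.

increase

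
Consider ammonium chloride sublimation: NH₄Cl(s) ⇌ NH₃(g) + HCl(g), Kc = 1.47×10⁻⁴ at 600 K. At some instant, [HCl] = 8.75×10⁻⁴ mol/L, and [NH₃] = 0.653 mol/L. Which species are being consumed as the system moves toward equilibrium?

NH₃, HCl (products)

(NH₄Cl is a pure solid — omitted from Qc.)
Qc = [NH₃]·[HCl] = (0.653)·(8.75×10⁻⁴) = 5.71×10⁻⁴
Qc = 5.71×10⁻⁴ > Kc = 1.47×10⁻⁴: net reverse reaction.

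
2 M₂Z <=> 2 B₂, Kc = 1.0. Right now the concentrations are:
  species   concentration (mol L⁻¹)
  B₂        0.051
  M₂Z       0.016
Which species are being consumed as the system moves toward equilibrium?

Qc = [B₂]² / [M₂Z]² = (0.051)² / (0.016)² = 10
Qc = 10 > Kc = 1.0: net reverse reaction.

B₂ (products)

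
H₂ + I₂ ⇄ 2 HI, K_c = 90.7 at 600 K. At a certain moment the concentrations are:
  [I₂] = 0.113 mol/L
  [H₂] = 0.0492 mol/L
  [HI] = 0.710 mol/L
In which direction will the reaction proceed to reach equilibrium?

no net change (already at equilibrium)

Q_c = [HI]² / ([H₂]·[I₂]) = (0.710)² / ((0.0492)·(0.113)) = 90.7
Q_c = 90.7 = K_c, so the system is already at equilibrium.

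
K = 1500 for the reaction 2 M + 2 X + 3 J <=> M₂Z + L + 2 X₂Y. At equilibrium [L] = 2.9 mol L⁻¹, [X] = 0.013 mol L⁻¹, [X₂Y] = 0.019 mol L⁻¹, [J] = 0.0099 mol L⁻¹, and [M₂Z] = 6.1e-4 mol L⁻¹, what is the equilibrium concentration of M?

At equilibrium, K = [M₂Z]·[L]·[X₂Y]² / ([M]²·[X]²·[J]³) = 1500.
(6.1e-4)·(2.9)·(0.019)² / (([M])²·(0.013)²·(0.0099)³) = 1500
[M]² = 2.60 ⇒ [M] = 1.6 mol L⁻¹

[M] = 1.6 mol L⁻¹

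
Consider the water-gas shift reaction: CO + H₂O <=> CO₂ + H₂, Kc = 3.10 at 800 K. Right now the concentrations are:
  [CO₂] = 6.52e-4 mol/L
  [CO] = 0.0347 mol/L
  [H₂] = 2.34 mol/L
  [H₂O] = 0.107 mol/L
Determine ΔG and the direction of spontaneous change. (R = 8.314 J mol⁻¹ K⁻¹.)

Qc = [CO₂]·[H₂] / ([CO]·[H₂O]) = (6.52e-4)·(2.34) / ((0.0347)·(0.107)) = 0.411
ΔG = RT ln(Qc/Kc) = (8.314 J mol⁻¹ K⁻¹)(800 K) × ln(0.411/3.10)
   = (6.651 kJ/mol)(-2.021) = -13.4 kJ/mol
ΔG < 0, so the forward reaction is spontaneous (proceeds forward).

ΔG = -13.4 kJ/mol; the forward reaction is spontaneous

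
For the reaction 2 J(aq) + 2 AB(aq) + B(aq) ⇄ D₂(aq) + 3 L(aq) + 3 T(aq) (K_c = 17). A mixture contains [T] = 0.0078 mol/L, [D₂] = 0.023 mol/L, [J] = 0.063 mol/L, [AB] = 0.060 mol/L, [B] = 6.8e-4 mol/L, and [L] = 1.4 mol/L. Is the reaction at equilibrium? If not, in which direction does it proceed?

Q_c = [D₂]·[L]³·[T]³ / ([J]²·[AB]²·[B]) = (0.023)·(1.4)³·(0.0078)³ / ((0.063)²·(0.060)²·(6.8e-4)) = 3.1
Q_c = 3.1 < K_c = 17, so the forward reaction proceeds.

forward (toward products)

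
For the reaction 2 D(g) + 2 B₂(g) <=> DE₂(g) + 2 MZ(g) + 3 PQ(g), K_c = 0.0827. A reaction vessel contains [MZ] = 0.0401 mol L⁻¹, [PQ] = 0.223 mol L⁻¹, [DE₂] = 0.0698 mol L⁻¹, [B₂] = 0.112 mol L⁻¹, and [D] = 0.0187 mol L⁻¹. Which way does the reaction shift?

Q_c = [DE₂]·[MZ]²·[PQ]³ / ([D]²·[B₂]²) = (0.0698)·(0.0401)²·(0.223)³ / ((0.0187)²·(0.112)²) = 0.284
Q_c = 0.284 > K_c = 0.0827, so the reverse reaction proceeds.

reverse (toward reactants)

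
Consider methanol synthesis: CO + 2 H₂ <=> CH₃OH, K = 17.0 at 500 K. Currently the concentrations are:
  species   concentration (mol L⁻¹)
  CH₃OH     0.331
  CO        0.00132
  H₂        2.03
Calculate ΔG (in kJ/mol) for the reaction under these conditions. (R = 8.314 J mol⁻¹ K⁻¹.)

Q = [CH₃OH] / ([CO]·[H₂]²) = (0.331) / ((0.00132)·(2.03)²) = 60.9
ΔG = RT ln(Q/K) = (8.314 J mol⁻¹ K⁻¹)(500 K) × ln(60.9/17.0)
   = (4.157 kJ/mol)(1.276) = 5.30 kJ/mol
ΔG > 0, so the forward reaction is non-spontaneous (proceeds in reverse).

ΔG = 5.30 kJ/mol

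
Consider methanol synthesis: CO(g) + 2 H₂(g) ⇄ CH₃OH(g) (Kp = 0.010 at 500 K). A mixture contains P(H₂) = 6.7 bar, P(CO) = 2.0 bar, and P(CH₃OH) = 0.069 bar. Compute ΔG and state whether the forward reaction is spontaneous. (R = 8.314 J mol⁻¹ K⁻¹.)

Qp = P(CH₃OH) / (P(CO)·P(H₂)²) = (0.069) / ((2.0)·(6.7)²) = 7.69×10⁻⁴
ΔG = RT ln(Qp/Kp) = (8.314 J mol⁻¹ K⁻¹)(500 K) × ln(7.69×10⁻⁴/0.010)
   = (4.157 kJ/mol)(-2.565) = -10.7 kJ/mol
ΔG < 0, so the forward reaction is spontaneous (proceeds forward).

ΔG = -10.7 kJ/mol; the forward reaction is spontaneous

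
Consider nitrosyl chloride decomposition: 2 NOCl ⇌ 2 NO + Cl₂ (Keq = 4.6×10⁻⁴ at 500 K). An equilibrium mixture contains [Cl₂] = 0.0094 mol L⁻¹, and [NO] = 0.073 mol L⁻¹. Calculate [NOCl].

At equilibrium, Keq = [NO]²·[Cl₂] / [NOCl]² = 4.6×10⁻⁴.
(0.073)²·(0.0094) / ([NOCl])² = 4.6×10⁻⁴
[NOCl]² = 0.109 ⇒ [NOCl] = 0.33 mol L⁻¹

[NOCl] = 0.33 mol L⁻¹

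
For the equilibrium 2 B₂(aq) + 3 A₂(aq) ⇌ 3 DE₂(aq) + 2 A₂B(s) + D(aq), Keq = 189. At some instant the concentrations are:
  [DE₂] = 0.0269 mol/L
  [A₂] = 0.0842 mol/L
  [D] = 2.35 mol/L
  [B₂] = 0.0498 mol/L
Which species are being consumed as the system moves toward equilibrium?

(A₂B is a pure solid — omitted from Q.)
Q = [DE₂]³·[D] / ([B₂]²·[A₂]³) = (0.0269)³·(2.35) / ((0.0498)²·(0.0842)³) = 30.9
Q = 30.9 < Keq = 189: net forward reaction.

B₂, A₂ (reactants)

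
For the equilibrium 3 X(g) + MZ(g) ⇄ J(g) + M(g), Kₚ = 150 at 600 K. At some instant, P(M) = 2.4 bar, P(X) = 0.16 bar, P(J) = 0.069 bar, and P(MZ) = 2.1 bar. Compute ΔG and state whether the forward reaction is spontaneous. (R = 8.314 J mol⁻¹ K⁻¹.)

ΔG = -10.2 kJ/mol; the forward reaction is spontaneous

Qₚ = P(J)·P(M) / (P(X)³·P(MZ)) = (0.069)·(2.4) / ((0.16)³·(2.1)) = 19.3
ΔG = RT ln(Qₚ/Kₚ) = (8.314 J mol⁻¹ K⁻¹)(600 K) × ln(19.3/150)
   = (4.988 kJ/mol)(-2.051) = -10.2 kJ/mol
ΔG < 0, so the forward reaction is spontaneous (proceeds forward).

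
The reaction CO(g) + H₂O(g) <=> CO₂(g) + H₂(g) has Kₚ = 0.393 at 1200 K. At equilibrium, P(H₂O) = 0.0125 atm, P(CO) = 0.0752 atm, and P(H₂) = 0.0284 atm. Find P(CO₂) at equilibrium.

P(CO₂) = 0.0130 atm

At equilibrium, Kₚ = P(CO₂)·P(H₂) / (P(CO)·P(H₂O)) = 0.393.
(P(CO₂))·(0.0284) / ((0.0752)·(0.0125)) = 0.393
P(CO₂) = 0.0130 atm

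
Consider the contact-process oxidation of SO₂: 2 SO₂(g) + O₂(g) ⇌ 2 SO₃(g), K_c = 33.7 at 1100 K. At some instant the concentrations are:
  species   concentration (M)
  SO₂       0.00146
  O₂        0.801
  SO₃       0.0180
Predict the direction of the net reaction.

reverse (toward reactants)

Q_c = [SO₃]² / ([SO₂]²·[O₂]) = (0.0180)² / ((0.00146)²·(0.801)) = 190
Q_c = 190 > K_c = 33.7, so the reverse reaction proceeds.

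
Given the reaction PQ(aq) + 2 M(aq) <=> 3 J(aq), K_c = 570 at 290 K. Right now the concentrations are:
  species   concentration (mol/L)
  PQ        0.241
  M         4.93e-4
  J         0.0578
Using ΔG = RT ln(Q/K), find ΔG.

ΔG = 4.23 kJ/mol

Q_c = [J]³ / ([PQ]·[M]²) = (0.0578)³ / ((0.241)·(4.93e-4)²) = 3300
ΔG = RT ln(Q_c/K_c) = (8.314 J mol⁻¹ K⁻¹)(290 K) × ln(3300/570)
   = (2.411 kJ/mol)(1.756) = 4.23 kJ/mol
ΔG > 0, so the forward reaction is non-spontaneous (proceeds in reverse).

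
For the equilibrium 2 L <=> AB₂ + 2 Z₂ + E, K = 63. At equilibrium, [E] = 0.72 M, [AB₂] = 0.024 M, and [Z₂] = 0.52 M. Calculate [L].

[L] = 0.0086 M

At equilibrium, K = [AB₂]·[Z₂]²·[E] / [L]² = 63.
(0.024)·(0.52)²·(0.72) / ([L])² = 63
[L]² = 7.42×10⁻⁵ ⇒ [L] = 0.0086 M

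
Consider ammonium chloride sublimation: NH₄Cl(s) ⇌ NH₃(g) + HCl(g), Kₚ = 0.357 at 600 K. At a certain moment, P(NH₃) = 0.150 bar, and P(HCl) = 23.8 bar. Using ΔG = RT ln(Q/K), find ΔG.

ΔG = 11.5 kJ/mol

(NH₄Cl is a pure solid — omitted from Qₚ.)
Qₚ = P(NH₃)·P(HCl) = (0.150)·(23.8) = 3.57
ΔG = RT ln(Qₚ/Kₚ) = (8.314 J mol⁻¹ K⁻¹)(600 K) × ln(3.57/0.357)
   = (4.988 kJ/mol)(2.303) = 11.5 kJ/mol
ΔG > 0, so the forward reaction is non-spontaneous (proceeds in reverse).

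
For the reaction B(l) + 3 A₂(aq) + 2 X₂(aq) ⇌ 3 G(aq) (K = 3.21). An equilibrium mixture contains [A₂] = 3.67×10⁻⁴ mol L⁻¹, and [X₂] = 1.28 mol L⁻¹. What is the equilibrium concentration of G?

(B is a pure liquid — omitted from K.)
At equilibrium, K = [G]³ / ([A₂]³·[X₂]²) = 3.21.
([G])³ / ((3.67×10⁻⁴)³·(1.28)²) = 3.21
[G]³ = 2.60×10⁻¹⁰ ⇒ [G] = 6.38×10⁻⁴ mol L⁻¹

[G] = 6.38×10⁻⁴ mol L⁻¹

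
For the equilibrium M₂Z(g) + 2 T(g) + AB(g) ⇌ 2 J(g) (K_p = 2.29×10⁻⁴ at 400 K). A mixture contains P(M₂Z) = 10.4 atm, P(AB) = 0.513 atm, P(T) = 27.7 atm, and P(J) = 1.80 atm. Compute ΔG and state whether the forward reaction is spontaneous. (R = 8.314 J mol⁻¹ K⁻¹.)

Q_p = P(J)² / (P(M₂Z)·P(T)²·P(AB)) = (1.80)² / ((10.4)·(27.7)²·(0.513)) = 7.91×10⁻⁴
ΔG = RT ln(Q_p/K_p) = (8.314 J mol⁻¹ K⁻¹)(400 K) × ln(7.91×10⁻⁴/2.29×10⁻⁴)
   = (3.326 kJ/mol)(1.240) = 4.12 kJ/mol
ΔG > 0, so the forward reaction is non-spontaneous (proceeds in reverse).

ΔG = 4.12 kJ/mol; the forward reaction is non-spontaneous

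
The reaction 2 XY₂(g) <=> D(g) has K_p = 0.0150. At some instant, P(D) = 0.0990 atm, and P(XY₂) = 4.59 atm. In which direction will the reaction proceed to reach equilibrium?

Q_p = P(D) / P(XY₂)² = (0.0990) / (4.59)² = 0.00470
Q_p = 0.00470 < K_p = 0.0150, so the forward reaction proceeds.

to the right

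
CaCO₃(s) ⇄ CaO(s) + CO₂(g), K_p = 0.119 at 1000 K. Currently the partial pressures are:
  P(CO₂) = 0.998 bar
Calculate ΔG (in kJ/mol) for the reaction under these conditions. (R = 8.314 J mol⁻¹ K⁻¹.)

ΔG = 17.7 kJ/mol

(CaCO₃, CaO are pure solids — omitted from Q_p.)
Q_p = P(CO₂) = 0.998
ΔG = RT ln(Q_p/K_p) = (8.314 J mol⁻¹ K⁻¹)(1000 K) × ln(0.998/0.119)
   = (8.314 kJ/mol)(2.127) = 17.7 kJ/mol
ΔG > 0, so the forward reaction is non-spontaneous (proceeds in reverse).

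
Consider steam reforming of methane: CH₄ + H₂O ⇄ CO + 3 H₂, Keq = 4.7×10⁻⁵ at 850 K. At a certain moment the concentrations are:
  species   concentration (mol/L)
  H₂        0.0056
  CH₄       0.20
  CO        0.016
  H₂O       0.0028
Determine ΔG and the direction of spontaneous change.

ΔG = -15.8 kJ/mol; the forward reaction is spontaneous

Q = [CO]·[H₂]³ / ([CH₄]·[H₂O]) = (0.016)·(0.0056)³ / ((0.20)·(0.0028)) = 5.02×10⁻⁶
ΔG = RT ln(Q/Keq) = (8.314 J mol⁻¹ K⁻¹)(850 K) × ln(5.02×10⁻⁶/4.7×10⁻⁵)
   = (7.067 kJ/mol)(-2.237) = -15.8 kJ/mol
ΔG < 0, so the forward reaction is spontaneous (proceeds forward).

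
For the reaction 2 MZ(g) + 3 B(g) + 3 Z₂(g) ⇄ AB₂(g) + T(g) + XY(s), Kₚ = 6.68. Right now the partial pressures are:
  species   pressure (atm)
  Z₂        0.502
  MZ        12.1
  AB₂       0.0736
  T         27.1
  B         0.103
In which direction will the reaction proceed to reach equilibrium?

toward reactants

(XY is a pure solid — omitted from Qₚ.)
Qₚ = P(AB₂)·P(T) / (P(MZ)²·P(B)³·P(Z₂)³) = (0.0736)·(27.1) / ((12.1)²·(0.103)³·(0.502)³) = 98.5
Qₚ = 98.5 > Kₚ = 6.68, so the reverse reaction proceeds.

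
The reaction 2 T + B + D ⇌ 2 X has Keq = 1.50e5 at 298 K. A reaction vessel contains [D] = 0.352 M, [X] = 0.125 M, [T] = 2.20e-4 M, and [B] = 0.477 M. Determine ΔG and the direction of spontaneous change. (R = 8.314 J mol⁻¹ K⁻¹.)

Q = [X]² / ([T]²·[B]·[D]) = (0.125)² / ((2.20e-4)²·(0.477)·(0.352)) = 1.92e6
ΔG = RT ln(Q/Keq) = (8.314 J mol⁻¹ K⁻¹)(298 K) × ln(1.92e6/1.50e5)
   = (2.478 kJ/mol)(2.549) = 6.32 kJ/mol
ΔG > 0, so the forward reaction is non-spontaneous (proceeds in reverse).

ΔG = 6.32 kJ/mol; the forward reaction is non-spontaneous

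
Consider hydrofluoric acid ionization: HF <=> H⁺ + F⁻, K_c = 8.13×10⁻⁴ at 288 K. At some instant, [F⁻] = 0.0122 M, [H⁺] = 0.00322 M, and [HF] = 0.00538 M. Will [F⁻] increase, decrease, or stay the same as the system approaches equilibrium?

decrease

Q_c = [H⁺]·[F⁻] / [HF] = (0.00322)·(0.0122) / (0.00538) = 0.00730
Q_c = 0.00730 > K_c = 8.13×10⁻⁴: net reverse reaction.
F⁻ is a product, so it decreases.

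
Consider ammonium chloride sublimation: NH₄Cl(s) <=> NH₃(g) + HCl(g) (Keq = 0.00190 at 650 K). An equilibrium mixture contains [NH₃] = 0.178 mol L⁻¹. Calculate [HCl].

[HCl] = 0.0107 mol L⁻¹

(NH₄Cl is a pure solid — omitted from Keq.)
At equilibrium, Keq = [NH₃]·[HCl] = 0.00190.
(0.178)·([HCl]) = 0.00190
[HCl] = 0.0107 mol L⁻¹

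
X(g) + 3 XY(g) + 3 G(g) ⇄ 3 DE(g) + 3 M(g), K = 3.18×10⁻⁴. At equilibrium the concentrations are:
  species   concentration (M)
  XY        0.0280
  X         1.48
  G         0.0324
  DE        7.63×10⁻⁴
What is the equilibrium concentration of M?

At equilibrium, K = [DE]³·[M]³ / ([X]·[XY]³·[G]³) = 3.18×10⁻⁴.
(7.63×10⁻⁴)³·([M])³ / ((1.48)·(0.0280)³·(0.0324)³) = 3.18×10⁻⁴
[M]³ = 7.91×10⁻⁴ ⇒ [M] = 0.0925 M

[M] = 0.0925 M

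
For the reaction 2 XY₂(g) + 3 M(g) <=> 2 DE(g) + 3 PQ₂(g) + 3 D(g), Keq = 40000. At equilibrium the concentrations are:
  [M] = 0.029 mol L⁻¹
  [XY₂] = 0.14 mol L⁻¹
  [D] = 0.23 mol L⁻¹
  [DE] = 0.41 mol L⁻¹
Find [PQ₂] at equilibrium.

[PQ₂] = 2.1 mol L⁻¹

At equilibrium, Keq = [DE]²·[PQ₂]³·[D]³ / ([XY₂]²·[M]³) = 40000.
(0.41)²·([PQ₂])³·(0.23)³ / ((0.14)²·(0.029)³) = 40000
[PQ₂]³ = 9.35 ⇒ [PQ₂] = 2.1 mol L⁻¹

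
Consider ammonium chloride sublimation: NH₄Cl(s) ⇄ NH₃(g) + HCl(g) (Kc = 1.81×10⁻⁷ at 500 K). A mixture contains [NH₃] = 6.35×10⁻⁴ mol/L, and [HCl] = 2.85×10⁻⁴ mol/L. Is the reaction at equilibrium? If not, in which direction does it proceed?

(NH₄Cl is a pure solid — omitted from Qc.)
Qc = [NH₃]·[HCl] = (6.35×10⁻⁴)·(2.85×10⁻⁴) = 1.81×10⁻⁷
Qc = 1.81×10⁻⁷ = Kc, so the system is already at equilibrium.

neither direction; the system is at equilibrium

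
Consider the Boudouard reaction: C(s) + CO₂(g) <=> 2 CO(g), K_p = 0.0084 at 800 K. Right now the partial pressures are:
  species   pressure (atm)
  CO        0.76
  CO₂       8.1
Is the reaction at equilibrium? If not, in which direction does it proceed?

to the left

(C is a pure solid — omitted from Q_p.)
Q_p = P(CO)² / P(CO₂) = (0.76)² / (8.1) = 0.071
Q_p = 0.071 > K_p = 0.0084, so the reverse reaction proceeds.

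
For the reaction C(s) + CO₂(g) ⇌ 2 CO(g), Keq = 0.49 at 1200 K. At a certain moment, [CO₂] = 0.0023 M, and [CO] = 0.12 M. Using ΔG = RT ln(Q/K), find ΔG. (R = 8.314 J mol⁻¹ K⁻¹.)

ΔG = 25.4 kJ/mol

(C is a pure solid — omitted from Q.)
Q = [CO]² / [CO₂] = (0.12)² / (0.0023) = 6.26
ΔG = RT ln(Q/Keq) = (8.314 J mol⁻¹ K⁻¹)(1200 K) × ln(6.26/0.49)
   = (9.977 kJ/mol)(2.548) = 25.4 kJ/mol
ΔG > 0, so the forward reaction is non-spontaneous (proceeds in reverse).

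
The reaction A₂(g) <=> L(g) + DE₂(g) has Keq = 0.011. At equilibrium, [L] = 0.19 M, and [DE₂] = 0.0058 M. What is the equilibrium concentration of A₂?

[A₂] = 0.10 M

At equilibrium, Keq = [L]·[DE₂] / [A₂] = 0.011.
(0.19)·(0.0058) / ([A₂]) = 0.011
[A₂] = 0.100 = 0.10 M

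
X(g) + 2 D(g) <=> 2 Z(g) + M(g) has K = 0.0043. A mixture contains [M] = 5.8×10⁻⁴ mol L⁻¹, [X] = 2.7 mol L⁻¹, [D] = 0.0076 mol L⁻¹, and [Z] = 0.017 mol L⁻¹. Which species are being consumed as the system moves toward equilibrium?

Q = [Z]²·[M] / ([X]·[D]²) = (0.017)²·(5.8×10⁻⁴) / ((2.7)·(0.0076)²) = 0.0011
Q = 0.0011 < K = 0.0043: net forward reaction.

X, D (reactants)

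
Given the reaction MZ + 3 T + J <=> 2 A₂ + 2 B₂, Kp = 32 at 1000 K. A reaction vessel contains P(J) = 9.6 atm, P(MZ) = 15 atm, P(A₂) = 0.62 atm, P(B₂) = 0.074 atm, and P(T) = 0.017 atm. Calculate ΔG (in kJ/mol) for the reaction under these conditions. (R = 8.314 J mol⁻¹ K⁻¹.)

ΔG = -19.7 kJ/mol

Qp = P(A₂)²·P(B₂)² / (P(MZ)·P(T)³·P(J)) = (0.62)²·(0.074)² / ((15)·(0.017)³·(9.6)) = 2.98
ΔG = RT ln(Qp/Kp) = (8.314 J mol⁻¹ K⁻¹)(1000 K) × ln(2.98/32)
   = (8.314 kJ/mol)(-2.374) = -19.7 kJ/mol
ΔG < 0, so the forward reaction is spontaneous (proceeds forward).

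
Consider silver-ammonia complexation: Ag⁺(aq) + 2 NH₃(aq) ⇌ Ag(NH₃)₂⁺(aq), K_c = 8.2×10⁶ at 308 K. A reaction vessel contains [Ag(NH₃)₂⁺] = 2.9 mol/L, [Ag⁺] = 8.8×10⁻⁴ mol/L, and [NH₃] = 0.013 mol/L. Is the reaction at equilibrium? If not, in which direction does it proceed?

Q_c = [Ag(NH₃)₂⁺] / ([Ag⁺]·[NH₃]²) = (2.9) / ((8.8×10⁻⁴)·(0.013)²) = 1.9×10⁷
Q_c = 1.9×10⁷ > K_c = 8.2×10⁶, so the reverse reaction proceeds.

reverse (toward reactants)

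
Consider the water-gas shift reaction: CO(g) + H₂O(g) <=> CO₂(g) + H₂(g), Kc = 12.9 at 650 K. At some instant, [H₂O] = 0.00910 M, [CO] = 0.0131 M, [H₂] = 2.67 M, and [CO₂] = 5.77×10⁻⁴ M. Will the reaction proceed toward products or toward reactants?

Qc = [CO₂]·[H₂] / ([CO]·[H₂O]) = (5.77×10⁻⁴)·(2.67) / ((0.0131)·(0.00910)) = 12.9
Qc = 12.9 = Kc, so the system is already at equilibrium.

no net change (already at equilibrium)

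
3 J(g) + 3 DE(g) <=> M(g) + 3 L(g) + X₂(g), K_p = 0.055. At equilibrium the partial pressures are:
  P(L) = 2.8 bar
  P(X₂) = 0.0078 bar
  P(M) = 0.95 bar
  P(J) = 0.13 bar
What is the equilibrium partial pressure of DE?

P(DE) = 11 bar

At equilibrium, K_p = P(M)·P(L)³·P(X₂) / (P(J)³·P(DE)³) = 0.055.
(0.95)·(2.8)³·(0.0078) / ((0.13)³·(P(DE))³) = 0.055
P(DE)³ = 1350 ⇒ P(DE) = 11 bar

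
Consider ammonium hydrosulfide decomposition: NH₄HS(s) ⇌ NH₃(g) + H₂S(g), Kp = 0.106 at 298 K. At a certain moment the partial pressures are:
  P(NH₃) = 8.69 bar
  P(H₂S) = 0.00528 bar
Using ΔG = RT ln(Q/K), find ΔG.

ΔG = -2.07 kJ/mol

(NH₄HS is a pure solid — omitted from Qp.)
Qp = P(NH₃)·P(H₂S) = (8.69)·(0.00528) = 0.0459
ΔG = RT ln(Qp/Kp) = (8.314 J mol⁻¹ K⁻¹)(298 K) × ln(0.0459/0.106)
   = (2.478 kJ/mol)(-0.8370) = -2.07 kJ/mol
ΔG < 0, so the forward reaction is spontaneous (proceeds forward).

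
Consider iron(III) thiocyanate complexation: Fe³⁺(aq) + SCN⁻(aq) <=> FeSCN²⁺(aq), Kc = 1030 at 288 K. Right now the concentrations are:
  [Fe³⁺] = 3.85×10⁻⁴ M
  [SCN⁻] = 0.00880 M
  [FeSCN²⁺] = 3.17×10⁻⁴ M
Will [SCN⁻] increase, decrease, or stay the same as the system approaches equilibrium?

Qc = [FeSCN²⁺] / ([Fe³⁺]·[SCN⁻]) = (3.17×10⁻⁴) / ((3.85×10⁻⁴)·(0.00880)) = 93.6
Qc = 93.6 < Kc = 1030: net forward reaction.
SCN⁻ is a reactant, so it decreases.

decrease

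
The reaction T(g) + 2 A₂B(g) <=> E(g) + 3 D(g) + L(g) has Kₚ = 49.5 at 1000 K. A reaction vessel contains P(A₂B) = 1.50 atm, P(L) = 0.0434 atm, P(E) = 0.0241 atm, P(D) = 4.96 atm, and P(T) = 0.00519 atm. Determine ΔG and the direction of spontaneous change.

Qₚ = P(E)·P(D)³·P(L) / (P(T)·P(A₂B)²) = (0.0241)·(4.96)³·(0.0434) / ((0.00519)·(1.50)²) = 10.9
ΔG = RT ln(Qₚ/Kₚ) = (8.314 J mol⁻¹ K⁻¹)(1000 K) × ln(10.9/49.5)
   = (8.314 kJ/mol)(-1.513) = -12.6 kJ/mol
ΔG < 0, so the forward reaction is spontaneous (proceeds forward).

ΔG = -12.6 kJ/mol; the forward reaction is spontaneous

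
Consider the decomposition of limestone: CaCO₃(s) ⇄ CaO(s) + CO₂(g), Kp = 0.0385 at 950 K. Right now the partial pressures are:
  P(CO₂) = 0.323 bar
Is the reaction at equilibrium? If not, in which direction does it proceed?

toward reactants

(CaCO₃, CaO are pure solids — omitted from Qp.)
Qp = P(CO₂) = 0.323
Qp = 0.323 > Kp = 0.0385, so the reverse reaction proceeds.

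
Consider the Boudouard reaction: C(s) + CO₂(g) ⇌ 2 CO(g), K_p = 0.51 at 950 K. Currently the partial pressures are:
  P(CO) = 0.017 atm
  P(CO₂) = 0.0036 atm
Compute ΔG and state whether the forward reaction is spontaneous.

ΔG = -14.6 kJ/mol; the forward reaction is spontaneous

(C is a pure solid — omitted from Q_p.)
Q_p = P(CO)² / P(CO₂) = (0.017)² / (0.0036) = 0.0803
ΔG = RT ln(Q_p/K_p) = (8.314 J mol⁻¹ K⁻¹)(950 K) × ln(0.0803/0.51)
   = (7.898 kJ/mol)(-1.849) = -14.6 kJ/mol
ΔG < 0, so the forward reaction is spontaneous (proceeds forward).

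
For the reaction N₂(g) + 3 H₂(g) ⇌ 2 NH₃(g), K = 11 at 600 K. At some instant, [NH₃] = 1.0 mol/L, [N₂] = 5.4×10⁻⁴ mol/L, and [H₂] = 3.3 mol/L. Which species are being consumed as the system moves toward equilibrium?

NH₃ (products)

Q = [NH₃]² / ([N₂]·[H₂]³) = (1.0)² / ((5.4×10⁻⁴)·(3.3)³) = 52
Q = 52 > K = 11: net reverse reaction.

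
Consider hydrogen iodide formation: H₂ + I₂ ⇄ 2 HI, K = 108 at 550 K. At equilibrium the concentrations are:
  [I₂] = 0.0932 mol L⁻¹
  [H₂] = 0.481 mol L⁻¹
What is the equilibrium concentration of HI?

At equilibrium, K = [HI]² / ([H₂]·[I₂]) = 108.
([HI])² / ((0.481)·(0.0932)) = 108
[HI]² = 4.84 ⇒ [HI] = 2.20 mol L⁻¹

[HI] = 2.20 mol L⁻¹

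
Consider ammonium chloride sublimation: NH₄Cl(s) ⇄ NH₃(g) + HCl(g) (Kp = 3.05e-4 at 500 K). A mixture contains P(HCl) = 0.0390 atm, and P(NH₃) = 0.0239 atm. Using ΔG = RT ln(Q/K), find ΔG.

(NH₄Cl is a pure solid — omitted from Qp.)
Qp = P(NH₃)·P(HCl) = (0.0239)·(0.0390) = 9.32e-4
ΔG = RT ln(Qp/Kp) = (8.314 J mol⁻¹ K⁻¹)(500 K) × ln(9.32e-4/3.05e-4)
   = (4.157 kJ/mol)(1.117) = 4.64 kJ/mol
ΔG > 0, so the forward reaction is non-spontaneous (proceeds in reverse).

ΔG = 4.64 kJ/mol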